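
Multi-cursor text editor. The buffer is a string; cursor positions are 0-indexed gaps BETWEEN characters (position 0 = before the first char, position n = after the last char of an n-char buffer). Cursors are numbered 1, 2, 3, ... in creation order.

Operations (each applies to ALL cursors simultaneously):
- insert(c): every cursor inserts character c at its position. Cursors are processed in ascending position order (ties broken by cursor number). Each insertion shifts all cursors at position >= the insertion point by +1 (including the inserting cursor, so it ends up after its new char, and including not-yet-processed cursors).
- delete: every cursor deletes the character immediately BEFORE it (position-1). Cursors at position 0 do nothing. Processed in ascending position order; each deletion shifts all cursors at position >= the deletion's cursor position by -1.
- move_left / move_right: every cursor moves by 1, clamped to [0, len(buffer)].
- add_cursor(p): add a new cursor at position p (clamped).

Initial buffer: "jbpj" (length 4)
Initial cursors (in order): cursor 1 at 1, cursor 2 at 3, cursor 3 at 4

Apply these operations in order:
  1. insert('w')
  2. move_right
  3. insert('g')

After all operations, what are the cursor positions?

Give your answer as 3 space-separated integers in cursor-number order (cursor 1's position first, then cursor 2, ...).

After op 1 (insert('w')): buffer="jwbpwjw" (len 7), cursors c1@2 c2@5 c3@7, authorship .1..2.3
After op 2 (move_right): buffer="jwbpwjw" (len 7), cursors c1@3 c2@6 c3@7, authorship .1..2.3
After op 3 (insert('g')): buffer="jwbgpwjgwg" (len 10), cursors c1@4 c2@8 c3@10, authorship .1.1.2.233

Answer: 4 8 10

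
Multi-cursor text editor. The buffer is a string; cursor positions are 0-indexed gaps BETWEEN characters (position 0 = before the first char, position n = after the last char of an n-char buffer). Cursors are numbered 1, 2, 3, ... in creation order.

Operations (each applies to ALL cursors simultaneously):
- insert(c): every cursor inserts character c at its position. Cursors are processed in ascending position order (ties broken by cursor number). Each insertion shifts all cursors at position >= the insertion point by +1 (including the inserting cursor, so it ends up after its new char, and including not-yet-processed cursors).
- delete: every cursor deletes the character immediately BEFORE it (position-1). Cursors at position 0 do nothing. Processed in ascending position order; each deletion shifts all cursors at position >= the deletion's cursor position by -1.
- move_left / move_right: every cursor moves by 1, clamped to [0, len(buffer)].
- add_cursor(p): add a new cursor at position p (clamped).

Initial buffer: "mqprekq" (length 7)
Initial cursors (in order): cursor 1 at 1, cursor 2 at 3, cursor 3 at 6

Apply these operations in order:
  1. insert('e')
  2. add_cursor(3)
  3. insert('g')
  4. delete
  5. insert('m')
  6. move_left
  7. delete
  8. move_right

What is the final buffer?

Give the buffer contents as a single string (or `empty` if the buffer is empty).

After op 1 (insert('e')): buffer="meqperekeq" (len 10), cursors c1@2 c2@5 c3@9, authorship .1..2...3.
After op 2 (add_cursor(3)): buffer="meqperekeq" (len 10), cursors c1@2 c4@3 c2@5 c3@9, authorship .1..2...3.
After op 3 (insert('g')): buffer="megqgpegrekegq" (len 14), cursors c1@3 c4@5 c2@8 c3@13, authorship .11.4.22...33.
After op 4 (delete): buffer="meqperekeq" (len 10), cursors c1@2 c4@3 c2@5 c3@9, authorship .1..2...3.
After op 5 (insert('m')): buffer="memqmpemrekemq" (len 14), cursors c1@3 c4@5 c2@8 c3@13, authorship .11.4.22...33.
After op 6 (move_left): buffer="memqmpemrekemq" (len 14), cursors c1@2 c4@4 c2@7 c3@12, authorship .11.4.22...33.
After op 7 (delete): buffer="mmmpmrekmq" (len 10), cursors c1@1 c4@2 c2@4 c3@8, authorship .14.2...3.
After op 8 (move_right): buffer="mmmpmrekmq" (len 10), cursors c1@2 c4@3 c2@5 c3@9, authorship .14.2...3.

Answer: mmmpmrekmq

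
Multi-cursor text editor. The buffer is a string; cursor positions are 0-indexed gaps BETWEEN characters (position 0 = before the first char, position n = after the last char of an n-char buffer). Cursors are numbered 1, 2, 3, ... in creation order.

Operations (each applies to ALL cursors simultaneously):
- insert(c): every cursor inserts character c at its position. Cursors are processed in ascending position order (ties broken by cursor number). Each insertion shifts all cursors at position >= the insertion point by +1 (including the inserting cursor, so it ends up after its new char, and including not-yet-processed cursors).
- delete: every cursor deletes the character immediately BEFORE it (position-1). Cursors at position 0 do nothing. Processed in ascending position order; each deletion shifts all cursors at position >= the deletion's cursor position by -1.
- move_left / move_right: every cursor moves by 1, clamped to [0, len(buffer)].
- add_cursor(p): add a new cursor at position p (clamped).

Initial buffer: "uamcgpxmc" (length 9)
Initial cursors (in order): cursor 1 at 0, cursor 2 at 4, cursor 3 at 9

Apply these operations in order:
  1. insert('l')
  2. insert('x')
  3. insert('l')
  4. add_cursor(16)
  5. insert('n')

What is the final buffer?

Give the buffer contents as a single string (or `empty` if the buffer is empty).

After op 1 (insert('l')): buffer="luamclgpxmcl" (len 12), cursors c1@1 c2@6 c3@12, authorship 1....2.....3
After op 2 (insert('x')): buffer="lxuamclxgpxmclx" (len 15), cursors c1@2 c2@8 c3@15, authorship 11....22.....33
After op 3 (insert('l')): buffer="lxluamclxlgpxmclxl" (len 18), cursors c1@3 c2@10 c3@18, authorship 111....222.....333
After op 4 (add_cursor(16)): buffer="lxluamclxlgpxmclxl" (len 18), cursors c1@3 c2@10 c4@16 c3@18, authorship 111....222.....333
After op 5 (insert('n')): buffer="lxlnuamclxlngpxmclnxln" (len 22), cursors c1@4 c2@12 c4@19 c3@22, authorship 1111....2222.....34333

Answer: lxlnuamclxlngpxmclnxln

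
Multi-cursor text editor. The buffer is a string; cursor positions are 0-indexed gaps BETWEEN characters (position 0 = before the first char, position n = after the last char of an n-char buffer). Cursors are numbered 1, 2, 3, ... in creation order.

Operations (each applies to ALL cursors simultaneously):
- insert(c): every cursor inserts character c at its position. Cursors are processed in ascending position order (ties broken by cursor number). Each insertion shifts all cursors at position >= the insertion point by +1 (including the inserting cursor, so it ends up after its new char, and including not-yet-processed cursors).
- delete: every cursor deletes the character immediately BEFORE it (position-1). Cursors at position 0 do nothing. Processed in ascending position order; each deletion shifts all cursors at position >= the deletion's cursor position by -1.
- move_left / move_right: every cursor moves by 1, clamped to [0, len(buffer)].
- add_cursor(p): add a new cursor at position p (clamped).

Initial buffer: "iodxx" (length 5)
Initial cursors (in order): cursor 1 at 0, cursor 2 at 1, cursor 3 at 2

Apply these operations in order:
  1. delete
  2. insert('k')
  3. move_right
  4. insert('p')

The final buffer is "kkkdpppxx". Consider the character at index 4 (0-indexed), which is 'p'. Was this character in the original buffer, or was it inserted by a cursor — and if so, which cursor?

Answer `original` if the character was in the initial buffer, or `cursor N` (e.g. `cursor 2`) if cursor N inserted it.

After op 1 (delete): buffer="dxx" (len 3), cursors c1@0 c2@0 c3@0, authorship ...
After op 2 (insert('k')): buffer="kkkdxx" (len 6), cursors c1@3 c2@3 c3@3, authorship 123...
After op 3 (move_right): buffer="kkkdxx" (len 6), cursors c1@4 c2@4 c3@4, authorship 123...
After op 4 (insert('p')): buffer="kkkdpppxx" (len 9), cursors c1@7 c2@7 c3@7, authorship 123.123..
Authorship (.=original, N=cursor N): 1 2 3 . 1 2 3 . .
Index 4: author = 1

Answer: cursor 1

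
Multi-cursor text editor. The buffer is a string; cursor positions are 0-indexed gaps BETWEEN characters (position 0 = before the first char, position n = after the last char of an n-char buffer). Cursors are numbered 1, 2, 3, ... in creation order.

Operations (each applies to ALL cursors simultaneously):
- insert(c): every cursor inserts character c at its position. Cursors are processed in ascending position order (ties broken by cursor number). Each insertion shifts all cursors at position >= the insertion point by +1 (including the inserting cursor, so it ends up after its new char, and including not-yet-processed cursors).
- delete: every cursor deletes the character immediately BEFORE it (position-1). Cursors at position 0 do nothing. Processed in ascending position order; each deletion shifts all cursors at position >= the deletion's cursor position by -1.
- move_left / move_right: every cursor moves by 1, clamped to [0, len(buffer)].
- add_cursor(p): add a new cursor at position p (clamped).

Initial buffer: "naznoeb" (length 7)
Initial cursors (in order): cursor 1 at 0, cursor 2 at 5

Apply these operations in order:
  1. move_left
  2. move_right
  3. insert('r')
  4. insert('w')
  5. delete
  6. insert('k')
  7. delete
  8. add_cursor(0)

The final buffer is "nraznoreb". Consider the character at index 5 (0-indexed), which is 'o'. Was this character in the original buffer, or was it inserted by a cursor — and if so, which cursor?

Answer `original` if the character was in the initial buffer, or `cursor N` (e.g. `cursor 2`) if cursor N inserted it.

After op 1 (move_left): buffer="naznoeb" (len 7), cursors c1@0 c2@4, authorship .......
After op 2 (move_right): buffer="naznoeb" (len 7), cursors c1@1 c2@5, authorship .......
After op 3 (insert('r')): buffer="nraznoreb" (len 9), cursors c1@2 c2@7, authorship .1....2..
After op 4 (insert('w')): buffer="nrwaznorweb" (len 11), cursors c1@3 c2@9, authorship .11....22..
After op 5 (delete): buffer="nraznoreb" (len 9), cursors c1@2 c2@7, authorship .1....2..
After op 6 (insert('k')): buffer="nrkaznorkeb" (len 11), cursors c1@3 c2@9, authorship .11....22..
After op 7 (delete): buffer="nraznoreb" (len 9), cursors c1@2 c2@7, authorship .1....2..
After op 8 (add_cursor(0)): buffer="nraznoreb" (len 9), cursors c3@0 c1@2 c2@7, authorship .1....2..
Authorship (.=original, N=cursor N): . 1 . . . . 2 . .
Index 5: author = original

Answer: original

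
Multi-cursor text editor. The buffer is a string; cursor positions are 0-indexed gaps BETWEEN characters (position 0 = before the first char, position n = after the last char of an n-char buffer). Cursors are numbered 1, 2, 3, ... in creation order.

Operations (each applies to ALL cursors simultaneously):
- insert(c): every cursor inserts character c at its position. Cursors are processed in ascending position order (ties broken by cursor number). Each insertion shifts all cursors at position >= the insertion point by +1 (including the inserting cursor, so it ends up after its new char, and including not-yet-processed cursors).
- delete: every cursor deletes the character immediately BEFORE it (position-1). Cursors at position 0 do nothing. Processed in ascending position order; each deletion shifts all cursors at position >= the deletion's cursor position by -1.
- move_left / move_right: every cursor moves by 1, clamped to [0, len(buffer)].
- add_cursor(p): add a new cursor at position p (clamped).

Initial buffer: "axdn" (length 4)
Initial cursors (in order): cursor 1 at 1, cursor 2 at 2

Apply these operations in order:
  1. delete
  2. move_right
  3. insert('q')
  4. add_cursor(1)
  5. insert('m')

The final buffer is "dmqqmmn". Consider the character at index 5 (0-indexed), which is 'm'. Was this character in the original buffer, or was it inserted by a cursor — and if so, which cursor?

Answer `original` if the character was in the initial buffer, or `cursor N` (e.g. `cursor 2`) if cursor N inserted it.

Answer: cursor 2

Derivation:
After op 1 (delete): buffer="dn" (len 2), cursors c1@0 c2@0, authorship ..
After op 2 (move_right): buffer="dn" (len 2), cursors c1@1 c2@1, authorship ..
After op 3 (insert('q')): buffer="dqqn" (len 4), cursors c1@3 c2@3, authorship .12.
After op 4 (add_cursor(1)): buffer="dqqn" (len 4), cursors c3@1 c1@3 c2@3, authorship .12.
After op 5 (insert('m')): buffer="dmqqmmn" (len 7), cursors c3@2 c1@6 c2@6, authorship .31212.
Authorship (.=original, N=cursor N): . 3 1 2 1 2 .
Index 5: author = 2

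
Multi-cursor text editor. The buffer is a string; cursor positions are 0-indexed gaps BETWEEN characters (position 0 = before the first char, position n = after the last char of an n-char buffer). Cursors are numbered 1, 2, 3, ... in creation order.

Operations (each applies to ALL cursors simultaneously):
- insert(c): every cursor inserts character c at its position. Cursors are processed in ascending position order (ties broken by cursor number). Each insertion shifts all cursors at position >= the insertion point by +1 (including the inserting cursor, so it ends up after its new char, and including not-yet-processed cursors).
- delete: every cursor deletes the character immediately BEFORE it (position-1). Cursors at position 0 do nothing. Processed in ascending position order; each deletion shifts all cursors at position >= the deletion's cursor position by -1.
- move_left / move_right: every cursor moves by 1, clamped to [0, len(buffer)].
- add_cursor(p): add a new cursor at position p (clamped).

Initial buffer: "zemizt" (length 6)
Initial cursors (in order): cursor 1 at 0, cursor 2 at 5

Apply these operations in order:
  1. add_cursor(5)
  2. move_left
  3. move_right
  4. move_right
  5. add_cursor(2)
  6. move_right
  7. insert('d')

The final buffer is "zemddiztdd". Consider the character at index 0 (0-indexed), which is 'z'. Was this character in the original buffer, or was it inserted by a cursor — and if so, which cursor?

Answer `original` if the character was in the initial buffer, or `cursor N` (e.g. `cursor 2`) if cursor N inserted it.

Answer: original

Derivation:
After op 1 (add_cursor(5)): buffer="zemizt" (len 6), cursors c1@0 c2@5 c3@5, authorship ......
After op 2 (move_left): buffer="zemizt" (len 6), cursors c1@0 c2@4 c3@4, authorship ......
After op 3 (move_right): buffer="zemizt" (len 6), cursors c1@1 c2@5 c3@5, authorship ......
After op 4 (move_right): buffer="zemizt" (len 6), cursors c1@2 c2@6 c3@6, authorship ......
After op 5 (add_cursor(2)): buffer="zemizt" (len 6), cursors c1@2 c4@2 c2@6 c3@6, authorship ......
After op 6 (move_right): buffer="zemizt" (len 6), cursors c1@3 c4@3 c2@6 c3@6, authorship ......
After op 7 (insert('d')): buffer="zemddiztdd" (len 10), cursors c1@5 c4@5 c2@10 c3@10, authorship ...14...23
Authorship (.=original, N=cursor N): . . . 1 4 . . . 2 3
Index 0: author = original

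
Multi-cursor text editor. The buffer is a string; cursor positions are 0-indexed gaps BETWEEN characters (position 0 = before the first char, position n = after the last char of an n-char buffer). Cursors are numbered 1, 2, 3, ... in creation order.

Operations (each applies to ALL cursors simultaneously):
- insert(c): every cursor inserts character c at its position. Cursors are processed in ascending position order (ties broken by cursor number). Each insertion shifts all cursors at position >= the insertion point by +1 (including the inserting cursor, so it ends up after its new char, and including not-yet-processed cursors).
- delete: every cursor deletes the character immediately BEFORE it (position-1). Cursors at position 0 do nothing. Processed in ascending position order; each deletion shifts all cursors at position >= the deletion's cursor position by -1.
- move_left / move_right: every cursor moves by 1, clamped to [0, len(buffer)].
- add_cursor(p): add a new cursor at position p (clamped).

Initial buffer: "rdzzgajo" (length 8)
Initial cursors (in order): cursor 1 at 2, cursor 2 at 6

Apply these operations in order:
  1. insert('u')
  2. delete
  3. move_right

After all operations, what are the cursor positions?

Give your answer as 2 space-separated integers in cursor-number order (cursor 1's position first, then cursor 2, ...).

After op 1 (insert('u')): buffer="rduzzgaujo" (len 10), cursors c1@3 c2@8, authorship ..1....2..
After op 2 (delete): buffer="rdzzgajo" (len 8), cursors c1@2 c2@6, authorship ........
After op 3 (move_right): buffer="rdzzgajo" (len 8), cursors c1@3 c2@7, authorship ........

Answer: 3 7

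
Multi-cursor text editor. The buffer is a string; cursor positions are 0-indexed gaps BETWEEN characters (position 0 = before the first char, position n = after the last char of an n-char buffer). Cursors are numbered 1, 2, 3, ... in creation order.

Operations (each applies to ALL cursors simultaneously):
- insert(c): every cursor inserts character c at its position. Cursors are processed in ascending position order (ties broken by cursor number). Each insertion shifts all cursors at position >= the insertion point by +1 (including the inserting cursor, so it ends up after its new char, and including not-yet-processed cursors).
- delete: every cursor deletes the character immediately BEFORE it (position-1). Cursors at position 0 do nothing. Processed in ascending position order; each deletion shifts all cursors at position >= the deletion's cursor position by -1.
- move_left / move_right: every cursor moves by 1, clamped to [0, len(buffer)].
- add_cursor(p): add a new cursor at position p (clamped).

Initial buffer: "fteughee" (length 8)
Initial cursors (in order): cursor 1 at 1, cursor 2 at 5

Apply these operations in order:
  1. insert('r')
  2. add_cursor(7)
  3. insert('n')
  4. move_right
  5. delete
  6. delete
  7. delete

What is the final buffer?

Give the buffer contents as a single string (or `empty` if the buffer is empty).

After op 1 (insert('r')): buffer="frteugrhee" (len 10), cursors c1@2 c2@7, authorship .1....2...
After op 2 (add_cursor(7)): buffer="frteugrhee" (len 10), cursors c1@2 c2@7 c3@7, authorship .1....2...
After op 3 (insert('n')): buffer="frnteugrnnhee" (len 13), cursors c1@3 c2@10 c3@10, authorship .11....223...
After op 4 (move_right): buffer="frnteugrnnhee" (len 13), cursors c1@4 c2@11 c3@11, authorship .11....223...
After op 5 (delete): buffer="frneugrnee" (len 10), cursors c1@3 c2@8 c3@8, authorship .11...22..
After op 6 (delete): buffer="freugee" (len 7), cursors c1@2 c2@5 c3@5, authorship .1.....
After op 7 (delete): buffer="feee" (len 4), cursors c1@1 c2@2 c3@2, authorship ....

Answer: feee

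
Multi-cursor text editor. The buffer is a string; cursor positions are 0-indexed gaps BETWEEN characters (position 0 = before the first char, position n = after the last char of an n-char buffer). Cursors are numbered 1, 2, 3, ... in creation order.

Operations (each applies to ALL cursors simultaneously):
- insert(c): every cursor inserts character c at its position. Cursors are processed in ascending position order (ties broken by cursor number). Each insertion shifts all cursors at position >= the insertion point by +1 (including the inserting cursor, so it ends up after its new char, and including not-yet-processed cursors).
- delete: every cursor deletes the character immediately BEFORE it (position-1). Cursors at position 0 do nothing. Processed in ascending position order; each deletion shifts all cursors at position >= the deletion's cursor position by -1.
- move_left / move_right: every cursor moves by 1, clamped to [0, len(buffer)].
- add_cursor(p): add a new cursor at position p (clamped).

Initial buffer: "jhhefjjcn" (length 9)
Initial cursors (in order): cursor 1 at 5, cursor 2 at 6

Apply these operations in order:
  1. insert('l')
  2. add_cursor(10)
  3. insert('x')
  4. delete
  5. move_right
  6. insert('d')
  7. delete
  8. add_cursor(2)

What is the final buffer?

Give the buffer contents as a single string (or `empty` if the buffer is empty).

Answer: jhhefljljcn

Derivation:
After op 1 (insert('l')): buffer="jhhefljljcn" (len 11), cursors c1@6 c2@8, authorship .....1.2...
After op 2 (add_cursor(10)): buffer="jhhefljljcn" (len 11), cursors c1@6 c2@8 c3@10, authorship .....1.2...
After op 3 (insert('x')): buffer="jhheflxjlxjcxn" (len 14), cursors c1@7 c2@10 c3@13, authorship .....11.22..3.
After op 4 (delete): buffer="jhhefljljcn" (len 11), cursors c1@6 c2@8 c3@10, authorship .....1.2...
After op 5 (move_right): buffer="jhhefljljcn" (len 11), cursors c1@7 c2@9 c3@11, authorship .....1.2...
After op 6 (insert('d')): buffer="jhhefljdljdcnd" (len 14), cursors c1@8 c2@11 c3@14, authorship .....1.12.2..3
After op 7 (delete): buffer="jhhefljljcn" (len 11), cursors c1@7 c2@9 c3@11, authorship .....1.2...
After op 8 (add_cursor(2)): buffer="jhhefljljcn" (len 11), cursors c4@2 c1@7 c2@9 c3@11, authorship .....1.2...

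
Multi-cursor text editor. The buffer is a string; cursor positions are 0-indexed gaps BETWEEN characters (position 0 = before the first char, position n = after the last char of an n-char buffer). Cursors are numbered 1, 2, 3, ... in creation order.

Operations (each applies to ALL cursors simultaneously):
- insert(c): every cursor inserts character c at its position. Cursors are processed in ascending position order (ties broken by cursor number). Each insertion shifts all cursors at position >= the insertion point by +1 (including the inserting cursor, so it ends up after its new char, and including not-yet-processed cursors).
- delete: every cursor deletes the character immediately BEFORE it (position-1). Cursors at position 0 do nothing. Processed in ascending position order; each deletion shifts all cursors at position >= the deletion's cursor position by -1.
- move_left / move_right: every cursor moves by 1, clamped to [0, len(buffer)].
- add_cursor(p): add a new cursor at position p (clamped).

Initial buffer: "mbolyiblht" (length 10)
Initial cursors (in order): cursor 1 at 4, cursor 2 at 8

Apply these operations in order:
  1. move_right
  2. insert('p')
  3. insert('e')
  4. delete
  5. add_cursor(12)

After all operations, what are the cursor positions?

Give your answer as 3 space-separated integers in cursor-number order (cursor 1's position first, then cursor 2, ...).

Answer: 6 11 12

Derivation:
After op 1 (move_right): buffer="mbolyiblht" (len 10), cursors c1@5 c2@9, authorship ..........
After op 2 (insert('p')): buffer="mbolypiblhpt" (len 12), cursors c1@6 c2@11, authorship .....1....2.
After op 3 (insert('e')): buffer="mbolypeiblhpet" (len 14), cursors c1@7 c2@13, authorship .....11....22.
After op 4 (delete): buffer="mbolypiblhpt" (len 12), cursors c1@6 c2@11, authorship .....1....2.
After op 5 (add_cursor(12)): buffer="mbolypiblhpt" (len 12), cursors c1@6 c2@11 c3@12, authorship .....1....2.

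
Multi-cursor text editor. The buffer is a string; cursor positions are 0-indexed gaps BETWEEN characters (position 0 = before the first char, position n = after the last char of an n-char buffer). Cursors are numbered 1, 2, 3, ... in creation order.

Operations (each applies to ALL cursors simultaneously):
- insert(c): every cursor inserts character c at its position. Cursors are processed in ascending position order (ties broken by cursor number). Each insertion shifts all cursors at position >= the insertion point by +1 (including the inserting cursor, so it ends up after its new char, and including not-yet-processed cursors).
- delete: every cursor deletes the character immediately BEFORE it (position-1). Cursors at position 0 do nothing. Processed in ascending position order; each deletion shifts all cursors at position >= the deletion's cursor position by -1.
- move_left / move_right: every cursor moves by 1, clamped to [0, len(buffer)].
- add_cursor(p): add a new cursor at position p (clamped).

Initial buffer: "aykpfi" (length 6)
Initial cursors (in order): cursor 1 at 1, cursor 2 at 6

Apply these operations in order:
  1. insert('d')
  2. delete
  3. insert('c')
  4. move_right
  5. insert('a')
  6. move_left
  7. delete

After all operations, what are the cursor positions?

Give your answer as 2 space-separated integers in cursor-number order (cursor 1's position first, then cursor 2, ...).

Answer: 2 7

Derivation:
After op 1 (insert('d')): buffer="adykpfid" (len 8), cursors c1@2 c2@8, authorship .1.....2
After op 2 (delete): buffer="aykpfi" (len 6), cursors c1@1 c2@6, authorship ......
After op 3 (insert('c')): buffer="acykpfic" (len 8), cursors c1@2 c2@8, authorship .1.....2
After op 4 (move_right): buffer="acykpfic" (len 8), cursors c1@3 c2@8, authorship .1.....2
After op 5 (insert('a')): buffer="acyakpfica" (len 10), cursors c1@4 c2@10, authorship .1.1....22
After op 6 (move_left): buffer="acyakpfica" (len 10), cursors c1@3 c2@9, authorship .1.1....22
After op 7 (delete): buffer="acakpfia" (len 8), cursors c1@2 c2@7, authorship .11....2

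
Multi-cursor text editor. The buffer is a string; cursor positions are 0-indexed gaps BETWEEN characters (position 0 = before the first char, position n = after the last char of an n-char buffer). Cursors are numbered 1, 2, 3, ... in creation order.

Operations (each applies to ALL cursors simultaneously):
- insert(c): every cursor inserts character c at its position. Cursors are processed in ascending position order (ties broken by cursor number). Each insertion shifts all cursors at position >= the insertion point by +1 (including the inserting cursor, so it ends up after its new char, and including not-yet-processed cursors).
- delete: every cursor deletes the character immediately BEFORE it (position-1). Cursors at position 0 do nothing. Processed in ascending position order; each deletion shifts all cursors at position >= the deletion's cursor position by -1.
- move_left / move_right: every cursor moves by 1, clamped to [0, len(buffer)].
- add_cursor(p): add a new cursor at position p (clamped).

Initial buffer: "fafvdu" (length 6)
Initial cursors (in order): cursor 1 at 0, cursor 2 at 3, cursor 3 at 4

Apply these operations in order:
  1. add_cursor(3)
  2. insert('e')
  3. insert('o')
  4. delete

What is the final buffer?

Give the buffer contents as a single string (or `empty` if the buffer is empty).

After op 1 (add_cursor(3)): buffer="fafvdu" (len 6), cursors c1@0 c2@3 c4@3 c3@4, authorship ......
After op 2 (insert('e')): buffer="efafeevedu" (len 10), cursors c1@1 c2@6 c4@6 c3@8, authorship 1...24.3..
After op 3 (insert('o')): buffer="eofafeeooveodu" (len 14), cursors c1@2 c2@9 c4@9 c3@12, authorship 11...2424.33..
After op 4 (delete): buffer="efafeevedu" (len 10), cursors c1@1 c2@6 c4@6 c3@8, authorship 1...24.3..

Answer: efafeevedu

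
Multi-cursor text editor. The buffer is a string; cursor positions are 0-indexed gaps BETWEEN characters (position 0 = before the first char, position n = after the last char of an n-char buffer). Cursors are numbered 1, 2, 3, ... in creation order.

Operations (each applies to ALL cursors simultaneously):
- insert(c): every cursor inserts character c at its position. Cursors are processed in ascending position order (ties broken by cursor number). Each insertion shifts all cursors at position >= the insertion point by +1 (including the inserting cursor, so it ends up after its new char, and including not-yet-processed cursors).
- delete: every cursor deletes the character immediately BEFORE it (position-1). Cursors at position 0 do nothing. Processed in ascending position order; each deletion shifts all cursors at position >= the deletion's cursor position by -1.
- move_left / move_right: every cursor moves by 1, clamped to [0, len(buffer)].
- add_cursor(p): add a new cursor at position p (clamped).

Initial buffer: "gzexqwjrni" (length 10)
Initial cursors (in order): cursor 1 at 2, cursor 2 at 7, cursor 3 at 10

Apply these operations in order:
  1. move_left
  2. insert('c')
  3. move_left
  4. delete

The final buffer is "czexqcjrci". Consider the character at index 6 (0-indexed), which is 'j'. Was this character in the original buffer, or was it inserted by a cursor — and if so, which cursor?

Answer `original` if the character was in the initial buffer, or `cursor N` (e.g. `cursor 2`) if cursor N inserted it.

Answer: original

Derivation:
After op 1 (move_left): buffer="gzexqwjrni" (len 10), cursors c1@1 c2@6 c3@9, authorship ..........
After op 2 (insert('c')): buffer="gczexqwcjrnci" (len 13), cursors c1@2 c2@8 c3@12, authorship .1.....2...3.
After op 3 (move_left): buffer="gczexqwcjrnci" (len 13), cursors c1@1 c2@7 c3@11, authorship .1.....2...3.
After op 4 (delete): buffer="czexqcjrci" (len 10), cursors c1@0 c2@5 c3@8, authorship 1....2..3.
Authorship (.=original, N=cursor N): 1 . . . . 2 . . 3 .
Index 6: author = original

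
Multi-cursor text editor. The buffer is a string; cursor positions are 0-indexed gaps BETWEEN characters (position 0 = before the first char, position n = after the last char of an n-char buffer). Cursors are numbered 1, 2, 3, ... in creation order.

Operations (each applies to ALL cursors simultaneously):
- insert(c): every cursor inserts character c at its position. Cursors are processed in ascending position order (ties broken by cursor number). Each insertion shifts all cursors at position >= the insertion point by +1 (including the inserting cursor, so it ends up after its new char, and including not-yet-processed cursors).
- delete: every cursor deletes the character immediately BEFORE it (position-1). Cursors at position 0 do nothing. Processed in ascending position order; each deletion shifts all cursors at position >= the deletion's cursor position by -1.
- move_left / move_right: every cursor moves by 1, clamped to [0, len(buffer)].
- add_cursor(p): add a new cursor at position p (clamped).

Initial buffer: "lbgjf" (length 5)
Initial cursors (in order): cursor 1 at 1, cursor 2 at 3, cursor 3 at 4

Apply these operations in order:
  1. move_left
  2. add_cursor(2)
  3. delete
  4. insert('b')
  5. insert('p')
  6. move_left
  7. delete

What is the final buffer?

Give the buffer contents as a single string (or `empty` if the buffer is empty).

After op 1 (move_left): buffer="lbgjf" (len 5), cursors c1@0 c2@2 c3@3, authorship .....
After op 2 (add_cursor(2)): buffer="lbgjf" (len 5), cursors c1@0 c2@2 c4@2 c3@3, authorship .....
After op 3 (delete): buffer="jf" (len 2), cursors c1@0 c2@0 c3@0 c4@0, authorship ..
After op 4 (insert('b')): buffer="bbbbjf" (len 6), cursors c1@4 c2@4 c3@4 c4@4, authorship 1234..
After op 5 (insert('p')): buffer="bbbbppppjf" (len 10), cursors c1@8 c2@8 c3@8 c4@8, authorship 12341234..
After op 6 (move_left): buffer="bbbbppppjf" (len 10), cursors c1@7 c2@7 c3@7 c4@7, authorship 12341234..
After op 7 (delete): buffer="bbbpjf" (len 6), cursors c1@3 c2@3 c3@3 c4@3, authorship 1234..

Answer: bbbpjf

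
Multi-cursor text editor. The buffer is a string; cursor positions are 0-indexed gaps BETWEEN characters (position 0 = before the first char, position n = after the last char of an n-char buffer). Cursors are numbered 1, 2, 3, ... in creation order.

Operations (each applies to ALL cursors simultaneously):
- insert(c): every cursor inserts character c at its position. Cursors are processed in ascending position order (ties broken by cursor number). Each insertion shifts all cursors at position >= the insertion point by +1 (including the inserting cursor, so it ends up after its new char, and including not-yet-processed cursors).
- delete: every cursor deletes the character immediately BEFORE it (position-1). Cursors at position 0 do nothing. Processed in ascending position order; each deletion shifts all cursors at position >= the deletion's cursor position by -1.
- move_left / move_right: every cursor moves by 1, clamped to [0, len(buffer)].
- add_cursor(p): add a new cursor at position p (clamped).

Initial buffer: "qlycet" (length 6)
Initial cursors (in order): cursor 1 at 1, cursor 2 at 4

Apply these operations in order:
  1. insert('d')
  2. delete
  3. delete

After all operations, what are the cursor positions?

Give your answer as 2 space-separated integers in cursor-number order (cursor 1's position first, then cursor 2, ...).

After op 1 (insert('d')): buffer="qdlycdet" (len 8), cursors c1@2 c2@6, authorship .1...2..
After op 2 (delete): buffer="qlycet" (len 6), cursors c1@1 c2@4, authorship ......
After op 3 (delete): buffer="lyet" (len 4), cursors c1@0 c2@2, authorship ....

Answer: 0 2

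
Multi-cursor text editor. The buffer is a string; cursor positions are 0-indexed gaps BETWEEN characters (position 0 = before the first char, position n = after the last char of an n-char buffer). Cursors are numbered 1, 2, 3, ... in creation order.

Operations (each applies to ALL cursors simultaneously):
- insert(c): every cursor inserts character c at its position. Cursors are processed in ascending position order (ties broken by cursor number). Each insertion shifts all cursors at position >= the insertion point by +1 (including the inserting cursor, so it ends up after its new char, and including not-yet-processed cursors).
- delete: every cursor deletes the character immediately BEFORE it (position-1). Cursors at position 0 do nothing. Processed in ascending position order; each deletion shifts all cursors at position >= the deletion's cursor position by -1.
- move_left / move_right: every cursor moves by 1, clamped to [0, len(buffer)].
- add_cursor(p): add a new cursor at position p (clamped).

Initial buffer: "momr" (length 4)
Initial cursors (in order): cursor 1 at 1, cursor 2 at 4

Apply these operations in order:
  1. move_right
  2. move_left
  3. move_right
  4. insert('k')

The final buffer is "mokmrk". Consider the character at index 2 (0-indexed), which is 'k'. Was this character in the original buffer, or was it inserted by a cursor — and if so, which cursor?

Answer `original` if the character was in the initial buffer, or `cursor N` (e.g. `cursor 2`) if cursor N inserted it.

Answer: cursor 1

Derivation:
After op 1 (move_right): buffer="momr" (len 4), cursors c1@2 c2@4, authorship ....
After op 2 (move_left): buffer="momr" (len 4), cursors c1@1 c2@3, authorship ....
After op 3 (move_right): buffer="momr" (len 4), cursors c1@2 c2@4, authorship ....
After op 4 (insert('k')): buffer="mokmrk" (len 6), cursors c1@3 c2@6, authorship ..1..2
Authorship (.=original, N=cursor N): . . 1 . . 2
Index 2: author = 1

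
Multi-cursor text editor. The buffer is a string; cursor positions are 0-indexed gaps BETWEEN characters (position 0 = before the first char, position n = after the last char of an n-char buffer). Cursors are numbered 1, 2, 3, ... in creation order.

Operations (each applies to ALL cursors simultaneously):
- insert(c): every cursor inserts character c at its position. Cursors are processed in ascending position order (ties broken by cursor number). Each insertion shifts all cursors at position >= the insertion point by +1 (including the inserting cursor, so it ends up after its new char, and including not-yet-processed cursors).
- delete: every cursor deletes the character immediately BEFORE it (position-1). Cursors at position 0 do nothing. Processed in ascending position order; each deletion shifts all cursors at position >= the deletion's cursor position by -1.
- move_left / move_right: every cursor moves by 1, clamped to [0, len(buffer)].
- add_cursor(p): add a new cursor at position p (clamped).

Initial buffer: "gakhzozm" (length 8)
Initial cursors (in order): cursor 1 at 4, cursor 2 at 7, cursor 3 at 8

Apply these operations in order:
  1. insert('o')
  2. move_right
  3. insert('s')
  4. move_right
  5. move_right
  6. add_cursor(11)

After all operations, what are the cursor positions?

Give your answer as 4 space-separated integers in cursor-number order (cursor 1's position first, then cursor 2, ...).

After op 1 (insert('o')): buffer="gakhozozomo" (len 11), cursors c1@5 c2@9 c3@11, authorship ....1...2.3
After op 2 (move_right): buffer="gakhozozomo" (len 11), cursors c1@6 c2@10 c3@11, authorship ....1...2.3
After op 3 (insert('s')): buffer="gakhozsozomsos" (len 14), cursors c1@7 c2@12 c3@14, authorship ....1.1..2.233
After op 4 (move_right): buffer="gakhozsozomsos" (len 14), cursors c1@8 c2@13 c3@14, authorship ....1.1..2.233
After op 5 (move_right): buffer="gakhozsozomsos" (len 14), cursors c1@9 c2@14 c3@14, authorship ....1.1..2.233
After op 6 (add_cursor(11)): buffer="gakhozsozomsos" (len 14), cursors c1@9 c4@11 c2@14 c3@14, authorship ....1.1..2.233

Answer: 9 14 14 11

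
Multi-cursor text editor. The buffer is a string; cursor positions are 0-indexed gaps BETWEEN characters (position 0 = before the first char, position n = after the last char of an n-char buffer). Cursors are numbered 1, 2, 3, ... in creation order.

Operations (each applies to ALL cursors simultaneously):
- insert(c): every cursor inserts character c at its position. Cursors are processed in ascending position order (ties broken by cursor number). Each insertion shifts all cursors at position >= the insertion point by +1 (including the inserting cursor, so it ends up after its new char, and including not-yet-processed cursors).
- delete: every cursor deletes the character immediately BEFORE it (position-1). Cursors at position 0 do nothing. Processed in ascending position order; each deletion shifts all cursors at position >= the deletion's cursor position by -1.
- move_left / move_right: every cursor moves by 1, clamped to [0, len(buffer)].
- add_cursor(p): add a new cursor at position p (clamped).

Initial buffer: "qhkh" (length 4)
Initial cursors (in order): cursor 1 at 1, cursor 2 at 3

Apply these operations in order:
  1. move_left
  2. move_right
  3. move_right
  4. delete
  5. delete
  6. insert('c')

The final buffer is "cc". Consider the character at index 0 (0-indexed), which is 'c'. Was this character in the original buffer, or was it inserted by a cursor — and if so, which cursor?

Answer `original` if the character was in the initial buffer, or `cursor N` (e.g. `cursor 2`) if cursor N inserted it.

Answer: cursor 1

Derivation:
After op 1 (move_left): buffer="qhkh" (len 4), cursors c1@0 c2@2, authorship ....
After op 2 (move_right): buffer="qhkh" (len 4), cursors c1@1 c2@3, authorship ....
After op 3 (move_right): buffer="qhkh" (len 4), cursors c1@2 c2@4, authorship ....
After op 4 (delete): buffer="qk" (len 2), cursors c1@1 c2@2, authorship ..
After op 5 (delete): buffer="" (len 0), cursors c1@0 c2@0, authorship 
After op 6 (insert('c')): buffer="cc" (len 2), cursors c1@2 c2@2, authorship 12
Authorship (.=original, N=cursor N): 1 2
Index 0: author = 1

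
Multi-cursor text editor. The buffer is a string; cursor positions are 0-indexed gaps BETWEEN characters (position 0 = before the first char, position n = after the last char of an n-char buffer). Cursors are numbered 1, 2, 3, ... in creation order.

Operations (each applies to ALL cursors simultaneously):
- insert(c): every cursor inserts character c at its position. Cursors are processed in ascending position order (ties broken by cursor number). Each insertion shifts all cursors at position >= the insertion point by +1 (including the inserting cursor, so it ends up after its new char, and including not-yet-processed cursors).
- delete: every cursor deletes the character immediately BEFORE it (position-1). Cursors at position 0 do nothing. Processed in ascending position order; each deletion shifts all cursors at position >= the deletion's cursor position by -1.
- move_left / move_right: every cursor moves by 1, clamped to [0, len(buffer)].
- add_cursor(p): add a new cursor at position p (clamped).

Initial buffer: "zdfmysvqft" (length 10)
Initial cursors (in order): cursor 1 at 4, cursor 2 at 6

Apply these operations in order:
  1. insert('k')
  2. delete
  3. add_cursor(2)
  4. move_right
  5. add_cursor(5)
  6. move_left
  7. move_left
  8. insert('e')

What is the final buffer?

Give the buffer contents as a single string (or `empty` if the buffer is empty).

Answer: zedfeemyesvqft

Derivation:
After op 1 (insert('k')): buffer="zdfmkyskvqft" (len 12), cursors c1@5 c2@8, authorship ....1..2....
After op 2 (delete): buffer="zdfmysvqft" (len 10), cursors c1@4 c2@6, authorship ..........
After op 3 (add_cursor(2)): buffer="zdfmysvqft" (len 10), cursors c3@2 c1@4 c2@6, authorship ..........
After op 4 (move_right): buffer="zdfmysvqft" (len 10), cursors c3@3 c1@5 c2@7, authorship ..........
After op 5 (add_cursor(5)): buffer="zdfmysvqft" (len 10), cursors c3@3 c1@5 c4@5 c2@7, authorship ..........
After op 6 (move_left): buffer="zdfmysvqft" (len 10), cursors c3@2 c1@4 c4@4 c2@6, authorship ..........
After op 7 (move_left): buffer="zdfmysvqft" (len 10), cursors c3@1 c1@3 c4@3 c2@5, authorship ..........
After op 8 (insert('e')): buffer="zedfeemyesvqft" (len 14), cursors c3@2 c1@6 c4@6 c2@9, authorship .3..14..2.....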